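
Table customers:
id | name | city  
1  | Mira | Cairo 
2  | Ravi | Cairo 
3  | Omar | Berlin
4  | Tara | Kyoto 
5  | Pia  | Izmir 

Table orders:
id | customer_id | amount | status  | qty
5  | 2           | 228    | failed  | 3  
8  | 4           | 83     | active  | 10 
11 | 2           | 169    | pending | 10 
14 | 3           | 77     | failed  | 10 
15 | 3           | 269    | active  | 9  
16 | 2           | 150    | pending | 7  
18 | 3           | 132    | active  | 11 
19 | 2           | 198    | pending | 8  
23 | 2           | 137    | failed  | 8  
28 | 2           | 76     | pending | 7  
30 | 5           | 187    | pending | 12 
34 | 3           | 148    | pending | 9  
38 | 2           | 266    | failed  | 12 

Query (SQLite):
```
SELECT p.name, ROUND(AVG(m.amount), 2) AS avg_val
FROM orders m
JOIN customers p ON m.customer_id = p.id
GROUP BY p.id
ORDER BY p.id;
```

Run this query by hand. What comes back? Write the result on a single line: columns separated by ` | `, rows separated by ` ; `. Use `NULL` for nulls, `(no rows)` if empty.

Ravi | 174.86 ; Omar | 156.5 ; Tara | 83 ; Pia | 187

Join each orders row to its customers via customer_id.
Group joined rows by customers.id; compute ROUND(AVG(m.amount), 2) per group.
  2: ids {5, 11, 16, 19, 23, 28, 38} → ROUND(AVG(m.amount), 2)=174.86
  3: ids {14, 15, 18, 34} → ROUND(AVG(m.amount), 2)=156.5
  4: ids {8} → ROUND(AVG(m.amount), 2)=83
  5: ids {30} → ROUND(AVG(m.amount), 2)=187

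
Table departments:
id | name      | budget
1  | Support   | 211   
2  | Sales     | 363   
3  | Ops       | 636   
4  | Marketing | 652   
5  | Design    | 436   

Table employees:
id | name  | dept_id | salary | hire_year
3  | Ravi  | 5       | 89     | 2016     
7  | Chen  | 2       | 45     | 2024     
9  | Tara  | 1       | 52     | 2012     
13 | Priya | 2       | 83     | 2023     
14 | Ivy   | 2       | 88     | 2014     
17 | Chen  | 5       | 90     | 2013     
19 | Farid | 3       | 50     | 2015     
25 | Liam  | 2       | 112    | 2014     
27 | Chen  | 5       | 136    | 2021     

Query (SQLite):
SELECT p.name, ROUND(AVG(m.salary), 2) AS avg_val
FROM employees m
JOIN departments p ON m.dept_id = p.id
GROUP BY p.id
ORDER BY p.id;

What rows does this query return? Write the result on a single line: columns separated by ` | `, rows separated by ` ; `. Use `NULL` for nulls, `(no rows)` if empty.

Join each employees row to its departments via dept_id.
Group joined rows by departments.id; compute ROUND(AVG(m.salary), 2) per group.
  1: ids {9} → ROUND(AVG(m.salary), 2)=52
  2: ids {7, 13, 14, 25} → ROUND(AVG(m.salary), 2)=82
  3: ids {19} → ROUND(AVG(m.salary), 2)=50
  5: ids {3, 17, 27} → ROUND(AVG(m.salary), 2)=105

Support | 52 ; Sales | 82 ; Ops | 50 ; Design | 105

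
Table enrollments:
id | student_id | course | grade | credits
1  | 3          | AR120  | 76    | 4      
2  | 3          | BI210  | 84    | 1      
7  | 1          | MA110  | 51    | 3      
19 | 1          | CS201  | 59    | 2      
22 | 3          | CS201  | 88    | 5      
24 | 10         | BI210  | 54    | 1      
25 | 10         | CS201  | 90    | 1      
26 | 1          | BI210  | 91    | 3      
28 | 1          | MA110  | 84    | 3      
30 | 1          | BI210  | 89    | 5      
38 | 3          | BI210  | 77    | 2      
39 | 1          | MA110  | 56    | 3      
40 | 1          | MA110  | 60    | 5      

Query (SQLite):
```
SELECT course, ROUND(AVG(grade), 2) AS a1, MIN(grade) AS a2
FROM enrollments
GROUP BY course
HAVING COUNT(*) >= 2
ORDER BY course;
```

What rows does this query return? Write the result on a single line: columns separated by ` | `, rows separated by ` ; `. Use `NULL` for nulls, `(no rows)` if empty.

Group enrollments by course.
Per group compute: ROUND(AVG(grade), 2), MIN(grade).
HAVING: drop groups with fewer than 2 rows.
  AR120: ids {1} → ROUND(AVG(grade), 2)=76, MIN(grade)=76
  BI210: ids {2, 24, 26, 30, 38} → ROUND(AVG(grade), 2)=79, MIN(grade)=54
  CS201: ids {19, 22, 25} → ROUND(AVG(grade), 2)=79, MIN(grade)=59
  MA110: ids {7, 28, 39, 40} → ROUND(AVG(grade), 2)=62.75, MIN(grade)=51

BI210 | 79 | 54 ; CS201 | 79 | 59 ; MA110 | 62.75 | 51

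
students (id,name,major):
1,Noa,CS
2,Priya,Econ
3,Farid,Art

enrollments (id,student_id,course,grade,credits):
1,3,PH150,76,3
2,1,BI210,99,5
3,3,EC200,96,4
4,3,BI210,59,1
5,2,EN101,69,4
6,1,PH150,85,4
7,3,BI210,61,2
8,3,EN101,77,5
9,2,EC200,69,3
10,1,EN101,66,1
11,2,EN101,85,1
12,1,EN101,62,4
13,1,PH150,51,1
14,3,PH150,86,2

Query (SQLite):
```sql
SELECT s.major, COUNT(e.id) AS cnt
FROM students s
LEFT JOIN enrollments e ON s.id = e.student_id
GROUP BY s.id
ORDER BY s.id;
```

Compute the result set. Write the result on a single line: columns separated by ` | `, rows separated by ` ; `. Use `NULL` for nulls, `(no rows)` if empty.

CS | 5 ; Econ | 3 ; Art | 6

LEFT JOIN keeps every students row; unmatched ones get NULL for enrollments columns.
Group by students.id and compute COUNT(e.id). COUNT(col) of an all-NULL group is 0.
  1: ids {2, 6, 10, 12, 13} → COUNT(e.id)=5
  2: ids {5, 9, 11} → COUNT(e.id)=3
  3: ids {1, 3, 4, 7, 8, 14} → COUNT(e.id)=6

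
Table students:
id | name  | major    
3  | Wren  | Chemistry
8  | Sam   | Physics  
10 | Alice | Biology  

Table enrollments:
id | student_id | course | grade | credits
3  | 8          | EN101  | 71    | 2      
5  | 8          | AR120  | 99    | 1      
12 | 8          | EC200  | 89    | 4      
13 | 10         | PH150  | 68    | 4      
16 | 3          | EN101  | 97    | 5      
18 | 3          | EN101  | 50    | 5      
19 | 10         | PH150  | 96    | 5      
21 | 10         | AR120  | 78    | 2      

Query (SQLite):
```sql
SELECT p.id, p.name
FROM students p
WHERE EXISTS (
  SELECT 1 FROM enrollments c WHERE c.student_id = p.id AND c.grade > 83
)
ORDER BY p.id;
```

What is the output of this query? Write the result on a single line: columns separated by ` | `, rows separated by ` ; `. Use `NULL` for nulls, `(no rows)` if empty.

3 | Wren ; 8 | Sam ; 10 | Alice

For each students row, check whether any enrollments with matching student_id has grade > 83.
Keep rows where that is true.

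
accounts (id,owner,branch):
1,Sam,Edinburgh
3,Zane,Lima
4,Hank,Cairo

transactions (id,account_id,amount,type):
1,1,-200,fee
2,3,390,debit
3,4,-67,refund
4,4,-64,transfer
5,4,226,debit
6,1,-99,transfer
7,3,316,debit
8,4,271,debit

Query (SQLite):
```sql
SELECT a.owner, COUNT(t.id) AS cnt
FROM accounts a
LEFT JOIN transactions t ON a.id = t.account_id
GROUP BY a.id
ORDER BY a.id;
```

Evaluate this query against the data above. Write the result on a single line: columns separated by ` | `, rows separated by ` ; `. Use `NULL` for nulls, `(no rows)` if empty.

Sam | 2 ; Zane | 2 ; Hank | 4

LEFT JOIN keeps every accounts row; unmatched ones get NULL for transactions columns.
Group by accounts.id and compute COUNT(t.id). COUNT(col) of an all-NULL group is 0.
  1: ids {1, 6} → COUNT(t.id)=2
  3: ids {2, 7} → COUNT(t.id)=2
  4: ids {3, 4, 5, 8} → COUNT(t.id)=4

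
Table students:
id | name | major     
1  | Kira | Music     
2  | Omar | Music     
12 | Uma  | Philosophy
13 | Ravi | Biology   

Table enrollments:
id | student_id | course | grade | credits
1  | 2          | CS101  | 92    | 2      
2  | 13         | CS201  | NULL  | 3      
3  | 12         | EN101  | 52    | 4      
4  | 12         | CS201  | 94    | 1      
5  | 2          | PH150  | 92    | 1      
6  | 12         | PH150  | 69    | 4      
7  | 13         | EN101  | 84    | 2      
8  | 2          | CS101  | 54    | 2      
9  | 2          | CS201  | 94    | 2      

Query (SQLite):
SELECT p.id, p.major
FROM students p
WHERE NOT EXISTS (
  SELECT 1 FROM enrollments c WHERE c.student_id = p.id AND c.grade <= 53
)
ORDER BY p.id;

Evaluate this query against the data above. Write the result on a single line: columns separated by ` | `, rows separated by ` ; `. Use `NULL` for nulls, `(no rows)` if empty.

For each students row, check whether any enrollments with matching student_id has grade <= 53.
Keep rows where that is false.

1 | Music ; 2 | Music ; 13 | Biology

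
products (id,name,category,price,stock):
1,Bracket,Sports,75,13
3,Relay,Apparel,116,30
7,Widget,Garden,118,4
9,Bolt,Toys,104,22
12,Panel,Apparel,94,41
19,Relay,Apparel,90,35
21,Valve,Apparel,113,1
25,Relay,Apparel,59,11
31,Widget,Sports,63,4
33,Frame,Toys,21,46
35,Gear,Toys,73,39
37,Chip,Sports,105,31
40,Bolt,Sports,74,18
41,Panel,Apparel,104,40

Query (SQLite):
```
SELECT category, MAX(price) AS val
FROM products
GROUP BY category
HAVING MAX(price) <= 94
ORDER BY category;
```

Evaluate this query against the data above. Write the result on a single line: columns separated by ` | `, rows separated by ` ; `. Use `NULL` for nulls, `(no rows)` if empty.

(no rows)

Partition products by category; compute MAX(price) within each group.
HAVING: keep groups where MAX(price) <= 94.
  Apparel: ids {3, 12, 19, 21, 25, 41} → MAX(price)=116
  Garden: ids {7} → MAX(price)=118
  Sports: ids {1, 31, 37, 40} → MAX(price)=105
  Toys: ids {9, 33, 35} → MAX(price)=104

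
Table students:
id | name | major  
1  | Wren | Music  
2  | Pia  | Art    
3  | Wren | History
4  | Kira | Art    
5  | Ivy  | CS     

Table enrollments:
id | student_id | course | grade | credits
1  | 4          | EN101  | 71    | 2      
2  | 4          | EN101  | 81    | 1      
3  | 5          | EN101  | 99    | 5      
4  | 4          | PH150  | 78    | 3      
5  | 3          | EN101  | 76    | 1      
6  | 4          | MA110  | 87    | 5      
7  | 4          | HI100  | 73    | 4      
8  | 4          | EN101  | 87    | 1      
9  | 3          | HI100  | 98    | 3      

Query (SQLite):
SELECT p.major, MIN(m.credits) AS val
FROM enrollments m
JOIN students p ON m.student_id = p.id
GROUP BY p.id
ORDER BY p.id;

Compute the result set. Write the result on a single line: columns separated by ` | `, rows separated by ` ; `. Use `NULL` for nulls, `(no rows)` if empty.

History | 1 ; Art | 1 ; CS | 5

Join each enrollments row to its students via student_id.
Group joined rows by students.id; compute MIN(m.credits) per group.
  3: ids {5, 9} → MIN(m.credits)=1
  4: ids {1, 2, 4, 6, 7, 8} → MIN(m.credits)=1
  5: ids {3} → MIN(m.credits)=5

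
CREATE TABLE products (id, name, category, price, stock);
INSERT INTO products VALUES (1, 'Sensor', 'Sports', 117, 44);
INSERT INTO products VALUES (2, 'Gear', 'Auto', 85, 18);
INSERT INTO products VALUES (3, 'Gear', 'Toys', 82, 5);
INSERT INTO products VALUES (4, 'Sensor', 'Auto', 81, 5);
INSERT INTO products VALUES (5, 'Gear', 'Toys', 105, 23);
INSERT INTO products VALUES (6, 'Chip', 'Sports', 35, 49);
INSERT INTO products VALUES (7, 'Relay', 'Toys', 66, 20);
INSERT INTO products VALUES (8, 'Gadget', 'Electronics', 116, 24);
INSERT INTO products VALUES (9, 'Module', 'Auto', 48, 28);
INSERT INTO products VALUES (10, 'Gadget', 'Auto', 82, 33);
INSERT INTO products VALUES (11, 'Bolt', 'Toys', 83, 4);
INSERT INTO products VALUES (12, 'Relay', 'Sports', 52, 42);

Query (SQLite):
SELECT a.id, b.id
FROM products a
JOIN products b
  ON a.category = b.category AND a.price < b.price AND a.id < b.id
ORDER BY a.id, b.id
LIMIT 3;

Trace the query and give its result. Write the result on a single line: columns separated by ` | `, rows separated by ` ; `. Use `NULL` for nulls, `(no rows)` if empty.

3 | 5 ; 3 | 11 ; 4 | 10

Pairs (a,b) with same category, a.price < b.price, a.id < b.id.
category groups: Auto:{2,4,9,10} Electronics:{8} Sports:{1,6,12} Toys:{3,5,7,11}
Ordered by (a.id, b.id); first 3.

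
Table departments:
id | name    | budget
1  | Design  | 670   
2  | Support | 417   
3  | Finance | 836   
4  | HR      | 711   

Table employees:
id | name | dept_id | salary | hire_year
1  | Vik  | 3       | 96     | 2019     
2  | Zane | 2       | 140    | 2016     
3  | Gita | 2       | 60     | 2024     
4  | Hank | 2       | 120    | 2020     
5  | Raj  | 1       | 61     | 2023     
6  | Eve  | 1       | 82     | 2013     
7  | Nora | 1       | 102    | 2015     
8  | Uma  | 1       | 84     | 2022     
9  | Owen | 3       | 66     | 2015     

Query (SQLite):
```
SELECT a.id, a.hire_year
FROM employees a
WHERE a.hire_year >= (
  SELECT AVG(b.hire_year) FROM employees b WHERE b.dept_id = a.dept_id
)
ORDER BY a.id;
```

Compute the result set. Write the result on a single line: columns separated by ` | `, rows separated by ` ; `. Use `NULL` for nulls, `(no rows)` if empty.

1 | 2019 ; 3 | 2024 ; 4 | 2020 ; 5 | 2023 ; 8 | 2022

For each employees row a, compute AVG(hire_year) over rows sharing a.dept_id.
Keep row a if a.hire_year >= that per-group AVG.
  dept_id=1: AVG(hire_year) = 2018.25
  dept_id=2: AVG(hire_year) = 2020.0
  dept_id=3: AVG(hire_year) = 2017.0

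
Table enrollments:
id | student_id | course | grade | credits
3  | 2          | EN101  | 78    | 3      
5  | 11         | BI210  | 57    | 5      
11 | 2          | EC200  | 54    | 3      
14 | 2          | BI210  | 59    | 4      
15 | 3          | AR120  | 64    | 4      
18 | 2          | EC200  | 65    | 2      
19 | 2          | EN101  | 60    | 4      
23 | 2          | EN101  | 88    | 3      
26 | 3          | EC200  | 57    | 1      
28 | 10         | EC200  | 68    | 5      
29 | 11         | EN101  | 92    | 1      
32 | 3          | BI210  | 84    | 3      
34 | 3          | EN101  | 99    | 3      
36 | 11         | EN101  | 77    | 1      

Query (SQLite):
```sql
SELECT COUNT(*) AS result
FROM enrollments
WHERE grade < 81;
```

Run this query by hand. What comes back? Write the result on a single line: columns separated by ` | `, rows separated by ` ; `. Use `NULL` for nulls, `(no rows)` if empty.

Rows where grade < 81 → grade values: [78, 57, 54, 59, 64, 65, 60, 57, 68, 77].
COUNT(*) counts rows → 10.

10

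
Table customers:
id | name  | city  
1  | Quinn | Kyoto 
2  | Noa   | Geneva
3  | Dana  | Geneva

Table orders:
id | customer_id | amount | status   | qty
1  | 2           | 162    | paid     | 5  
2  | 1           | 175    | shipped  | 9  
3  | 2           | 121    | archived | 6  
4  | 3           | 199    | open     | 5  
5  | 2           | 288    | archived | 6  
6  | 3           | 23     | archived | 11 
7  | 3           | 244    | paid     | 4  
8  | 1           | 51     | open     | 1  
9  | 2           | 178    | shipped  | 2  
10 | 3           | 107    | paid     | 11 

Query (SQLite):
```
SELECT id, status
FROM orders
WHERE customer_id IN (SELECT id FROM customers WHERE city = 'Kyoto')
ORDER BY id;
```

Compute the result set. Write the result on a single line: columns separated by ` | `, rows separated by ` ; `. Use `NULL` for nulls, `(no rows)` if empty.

2 | shipped ; 8 | open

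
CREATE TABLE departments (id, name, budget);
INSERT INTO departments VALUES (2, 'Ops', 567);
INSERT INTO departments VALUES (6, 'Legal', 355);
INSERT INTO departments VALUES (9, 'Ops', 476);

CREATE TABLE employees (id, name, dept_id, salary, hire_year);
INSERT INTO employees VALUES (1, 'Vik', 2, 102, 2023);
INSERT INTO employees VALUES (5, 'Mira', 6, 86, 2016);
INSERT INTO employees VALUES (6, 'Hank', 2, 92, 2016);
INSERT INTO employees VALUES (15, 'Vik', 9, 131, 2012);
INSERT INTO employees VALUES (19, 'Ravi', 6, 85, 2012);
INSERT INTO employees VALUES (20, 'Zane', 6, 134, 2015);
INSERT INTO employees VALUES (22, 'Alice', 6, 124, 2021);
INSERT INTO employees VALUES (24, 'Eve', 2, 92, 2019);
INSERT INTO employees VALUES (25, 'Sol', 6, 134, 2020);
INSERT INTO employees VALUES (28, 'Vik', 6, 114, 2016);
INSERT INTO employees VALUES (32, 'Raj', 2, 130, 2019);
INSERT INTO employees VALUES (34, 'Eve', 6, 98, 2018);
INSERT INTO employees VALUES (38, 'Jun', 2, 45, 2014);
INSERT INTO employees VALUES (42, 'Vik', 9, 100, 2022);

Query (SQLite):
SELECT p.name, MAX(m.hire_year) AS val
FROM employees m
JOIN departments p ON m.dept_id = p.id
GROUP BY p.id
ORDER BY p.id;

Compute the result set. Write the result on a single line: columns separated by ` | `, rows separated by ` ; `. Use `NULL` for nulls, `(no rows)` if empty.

Join each employees row to its departments via dept_id.
Group joined rows by departments.id; compute MAX(m.hire_year) per group.
  2: ids {1, 6, 24, 32, 38} → MAX(m.hire_year)=2023
  6: ids {5, 19, 20, 22, 25, 28, 34} → MAX(m.hire_year)=2021
  9: ids {15, 42} → MAX(m.hire_year)=2022

Ops | 2023 ; Legal | 2021 ; Ops | 2022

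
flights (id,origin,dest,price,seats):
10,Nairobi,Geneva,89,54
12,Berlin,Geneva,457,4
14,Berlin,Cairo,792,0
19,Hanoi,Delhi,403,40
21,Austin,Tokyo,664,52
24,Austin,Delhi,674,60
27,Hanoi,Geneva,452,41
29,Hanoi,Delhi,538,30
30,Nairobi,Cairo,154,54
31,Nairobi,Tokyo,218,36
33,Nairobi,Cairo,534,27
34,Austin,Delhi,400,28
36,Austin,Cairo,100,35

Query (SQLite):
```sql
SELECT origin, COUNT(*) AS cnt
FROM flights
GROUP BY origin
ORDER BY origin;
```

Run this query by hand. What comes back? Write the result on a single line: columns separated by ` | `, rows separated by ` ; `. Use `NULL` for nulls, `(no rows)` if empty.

Partition flights by origin; compute COUNT(*) within each group.
  Austin: ids {21, 24, 34, 36} → COUNT(*)=4
  Berlin: ids {12, 14} → COUNT(*)=2
  Hanoi: ids {19, 27, 29} → COUNT(*)=3
  Nairobi: ids {10, 30, 31, 33} → COUNT(*)=4

Austin | 4 ; Berlin | 2 ; Hanoi | 3 ; Nairobi | 4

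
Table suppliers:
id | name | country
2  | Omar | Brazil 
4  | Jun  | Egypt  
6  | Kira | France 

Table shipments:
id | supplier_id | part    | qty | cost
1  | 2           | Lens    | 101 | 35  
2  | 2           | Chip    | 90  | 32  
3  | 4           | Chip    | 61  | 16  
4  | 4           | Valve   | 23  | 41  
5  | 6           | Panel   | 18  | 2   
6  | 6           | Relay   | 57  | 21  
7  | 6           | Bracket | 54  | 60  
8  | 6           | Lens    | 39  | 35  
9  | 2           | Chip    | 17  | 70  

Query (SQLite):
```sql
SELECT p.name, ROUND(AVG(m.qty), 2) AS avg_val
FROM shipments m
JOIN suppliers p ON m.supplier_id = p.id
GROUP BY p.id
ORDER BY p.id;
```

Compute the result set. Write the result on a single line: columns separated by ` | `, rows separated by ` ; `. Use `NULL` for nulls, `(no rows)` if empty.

Join each shipments row to its suppliers via supplier_id.
Group joined rows by suppliers.id; compute ROUND(AVG(m.qty), 2) per group.
  2: ids {1, 2, 9} → ROUND(AVG(m.qty), 2)=69.33
  4: ids {3, 4} → ROUND(AVG(m.qty), 2)=42
  6: ids {5, 6, 7, 8} → ROUND(AVG(m.qty), 2)=42

Omar | 69.33 ; Jun | 42 ; Kira | 42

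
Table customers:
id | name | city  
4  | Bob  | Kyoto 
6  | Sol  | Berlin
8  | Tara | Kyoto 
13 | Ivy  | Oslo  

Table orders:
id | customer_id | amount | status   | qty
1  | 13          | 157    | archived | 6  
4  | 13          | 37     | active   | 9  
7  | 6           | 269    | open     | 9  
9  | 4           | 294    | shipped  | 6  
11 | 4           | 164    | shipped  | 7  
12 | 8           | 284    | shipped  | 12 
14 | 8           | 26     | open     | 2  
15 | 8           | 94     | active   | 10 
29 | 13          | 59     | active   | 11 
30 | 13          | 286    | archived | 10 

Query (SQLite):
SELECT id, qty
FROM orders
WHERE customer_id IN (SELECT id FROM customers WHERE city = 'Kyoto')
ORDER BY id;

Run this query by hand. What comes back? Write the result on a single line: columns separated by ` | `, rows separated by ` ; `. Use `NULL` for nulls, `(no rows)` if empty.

9 | 6 ; 11 | 7 ; 12 | 12 ; 14 | 2 ; 15 | 10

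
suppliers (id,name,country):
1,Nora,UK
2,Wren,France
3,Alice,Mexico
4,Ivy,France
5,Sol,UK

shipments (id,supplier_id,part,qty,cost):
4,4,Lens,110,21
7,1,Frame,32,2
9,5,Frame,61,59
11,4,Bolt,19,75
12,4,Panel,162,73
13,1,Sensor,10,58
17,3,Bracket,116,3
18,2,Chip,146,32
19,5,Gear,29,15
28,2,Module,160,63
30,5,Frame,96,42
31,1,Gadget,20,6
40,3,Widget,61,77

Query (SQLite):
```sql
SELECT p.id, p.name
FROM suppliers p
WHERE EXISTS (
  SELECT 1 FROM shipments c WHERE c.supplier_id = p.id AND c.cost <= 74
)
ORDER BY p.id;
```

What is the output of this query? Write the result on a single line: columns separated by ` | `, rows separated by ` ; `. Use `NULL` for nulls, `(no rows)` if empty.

1 | Nora ; 2 | Wren ; 3 | Alice ; 4 | Ivy ; 5 | Sol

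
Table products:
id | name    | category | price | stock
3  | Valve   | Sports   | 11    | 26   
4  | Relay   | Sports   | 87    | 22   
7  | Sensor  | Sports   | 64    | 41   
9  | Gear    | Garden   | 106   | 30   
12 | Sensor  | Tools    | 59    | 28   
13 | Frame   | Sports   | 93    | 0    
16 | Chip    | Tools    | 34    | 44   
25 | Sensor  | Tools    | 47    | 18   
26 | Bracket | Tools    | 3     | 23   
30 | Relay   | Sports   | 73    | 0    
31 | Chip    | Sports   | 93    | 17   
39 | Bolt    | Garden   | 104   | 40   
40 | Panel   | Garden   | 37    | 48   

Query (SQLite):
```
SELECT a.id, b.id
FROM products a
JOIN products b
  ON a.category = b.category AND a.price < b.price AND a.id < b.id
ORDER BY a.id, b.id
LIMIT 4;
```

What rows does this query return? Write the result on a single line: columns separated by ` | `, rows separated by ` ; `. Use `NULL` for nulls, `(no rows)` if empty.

3 | 4 ; 3 | 7 ; 3 | 13 ; 3 | 30

Pairs (a,b) with same category, a.price < b.price, a.id < b.id.
category groups: Garden:{9,39,40} Sports:{3,4,7,13,30,31} Tools:{12,16,25,26}
Ordered by (a.id, b.id); first 4.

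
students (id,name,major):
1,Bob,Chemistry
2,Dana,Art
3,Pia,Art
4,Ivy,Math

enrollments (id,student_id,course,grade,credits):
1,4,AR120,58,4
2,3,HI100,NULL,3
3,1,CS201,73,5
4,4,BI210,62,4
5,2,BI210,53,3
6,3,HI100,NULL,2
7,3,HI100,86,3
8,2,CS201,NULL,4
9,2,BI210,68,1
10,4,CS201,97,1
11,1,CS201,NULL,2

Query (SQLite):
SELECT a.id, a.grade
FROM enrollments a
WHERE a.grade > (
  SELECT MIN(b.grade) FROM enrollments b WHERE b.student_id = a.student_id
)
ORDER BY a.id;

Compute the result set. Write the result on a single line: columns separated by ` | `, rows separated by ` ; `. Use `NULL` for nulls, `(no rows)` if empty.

For each enrollments row a, compute MIN(grade) over rows sharing a.student_id.
Keep row a if a.grade > that per-group MIN.
  student_id=1: MIN(grade) = 73
  student_id=2: MIN(grade) = 53
  student_id=3: MIN(grade) = 86
  student_id=4: MIN(grade) = 58

4 | 62 ; 9 | 68 ; 10 | 97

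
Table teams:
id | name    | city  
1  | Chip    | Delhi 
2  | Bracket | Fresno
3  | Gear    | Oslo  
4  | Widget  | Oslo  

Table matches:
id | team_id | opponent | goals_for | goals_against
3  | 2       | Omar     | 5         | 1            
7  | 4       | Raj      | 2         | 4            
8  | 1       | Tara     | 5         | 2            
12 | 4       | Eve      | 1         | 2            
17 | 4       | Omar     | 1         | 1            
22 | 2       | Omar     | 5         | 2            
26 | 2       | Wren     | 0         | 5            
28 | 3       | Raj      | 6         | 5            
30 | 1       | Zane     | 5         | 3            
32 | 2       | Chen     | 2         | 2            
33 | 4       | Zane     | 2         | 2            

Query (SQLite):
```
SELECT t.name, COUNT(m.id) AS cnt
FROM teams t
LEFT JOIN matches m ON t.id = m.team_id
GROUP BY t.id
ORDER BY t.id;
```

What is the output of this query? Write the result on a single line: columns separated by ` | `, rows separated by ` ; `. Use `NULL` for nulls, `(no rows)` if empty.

Chip | 2 ; Bracket | 4 ; Gear | 1 ; Widget | 4

LEFT JOIN keeps every teams row; unmatched ones get NULL for matches columns.
Group by teams.id and compute COUNT(m.id). COUNT(col) of an all-NULL group is 0.
  1: ids {8, 30} → COUNT(m.id)=2
  2: ids {3, 22, 26, 32} → COUNT(m.id)=4
  3: ids {28} → COUNT(m.id)=1
  4: ids {7, 12, 17, 33} → COUNT(m.id)=4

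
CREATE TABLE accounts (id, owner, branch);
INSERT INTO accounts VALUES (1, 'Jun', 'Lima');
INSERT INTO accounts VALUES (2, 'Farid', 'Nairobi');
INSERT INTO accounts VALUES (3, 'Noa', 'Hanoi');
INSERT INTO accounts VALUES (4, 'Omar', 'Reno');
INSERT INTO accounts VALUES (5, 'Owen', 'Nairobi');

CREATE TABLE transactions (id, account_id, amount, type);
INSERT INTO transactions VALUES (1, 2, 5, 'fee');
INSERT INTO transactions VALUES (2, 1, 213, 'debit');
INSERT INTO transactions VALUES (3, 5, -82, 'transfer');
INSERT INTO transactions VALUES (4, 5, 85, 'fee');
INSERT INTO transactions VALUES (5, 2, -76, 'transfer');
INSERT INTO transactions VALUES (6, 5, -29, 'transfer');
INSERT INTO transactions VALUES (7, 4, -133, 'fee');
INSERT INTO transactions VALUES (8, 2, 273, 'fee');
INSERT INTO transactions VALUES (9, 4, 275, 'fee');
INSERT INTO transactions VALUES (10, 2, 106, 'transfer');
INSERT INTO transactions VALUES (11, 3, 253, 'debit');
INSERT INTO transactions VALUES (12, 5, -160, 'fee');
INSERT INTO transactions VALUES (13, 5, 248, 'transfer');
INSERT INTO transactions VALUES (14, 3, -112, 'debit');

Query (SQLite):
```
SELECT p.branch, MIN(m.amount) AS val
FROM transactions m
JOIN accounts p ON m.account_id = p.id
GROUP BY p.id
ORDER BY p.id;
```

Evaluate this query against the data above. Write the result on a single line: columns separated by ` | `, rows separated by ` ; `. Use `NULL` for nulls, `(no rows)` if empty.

Join each transactions row to its accounts via account_id.
Group joined rows by accounts.id; compute MIN(m.amount) per group.
  1: ids {2} → MIN(m.amount)=213
  2: ids {1, 5, 8, 10} → MIN(m.amount)=-76
  3: ids {11, 14} → MIN(m.amount)=-112
  4: ids {7, 9} → MIN(m.amount)=-133
  5: ids {3, 4, 6, 12, 13} → MIN(m.amount)=-160

Lima | 213 ; Nairobi | -76 ; Hanoi | -112 ; Reno | -133 ; Nairobi | -160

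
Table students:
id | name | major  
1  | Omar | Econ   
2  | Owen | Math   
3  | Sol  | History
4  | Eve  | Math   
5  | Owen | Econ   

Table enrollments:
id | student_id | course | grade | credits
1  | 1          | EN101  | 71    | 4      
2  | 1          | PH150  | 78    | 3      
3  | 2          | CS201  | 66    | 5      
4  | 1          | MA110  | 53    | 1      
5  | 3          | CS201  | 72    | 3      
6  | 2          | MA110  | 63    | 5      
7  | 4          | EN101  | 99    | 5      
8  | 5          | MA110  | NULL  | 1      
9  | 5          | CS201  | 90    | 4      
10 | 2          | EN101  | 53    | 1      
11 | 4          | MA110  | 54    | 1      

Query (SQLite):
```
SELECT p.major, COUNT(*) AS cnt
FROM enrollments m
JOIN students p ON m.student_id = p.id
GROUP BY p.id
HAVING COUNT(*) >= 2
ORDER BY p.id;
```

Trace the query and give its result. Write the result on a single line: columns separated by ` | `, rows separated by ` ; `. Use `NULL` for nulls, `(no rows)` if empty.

Join each enrollments row to its students via student_id.
Group joined rows by students.id; compute COUNT(*) per group.
HAVING: keep groups with count ≥ 2.
  1: ids {1, 2, 4} → COUNT(*)=3
  2: ids {3, 6, 10} → COUNT(*)=3
  3: ids {5} → COUNT(*)=1
  4: ids {7, 11} → COUNT(*)=2
  5: ids {8, 9} → COUNT(*)=2

Econ | 3 ; Math | 3 ; Math | 2 ; Econ | 2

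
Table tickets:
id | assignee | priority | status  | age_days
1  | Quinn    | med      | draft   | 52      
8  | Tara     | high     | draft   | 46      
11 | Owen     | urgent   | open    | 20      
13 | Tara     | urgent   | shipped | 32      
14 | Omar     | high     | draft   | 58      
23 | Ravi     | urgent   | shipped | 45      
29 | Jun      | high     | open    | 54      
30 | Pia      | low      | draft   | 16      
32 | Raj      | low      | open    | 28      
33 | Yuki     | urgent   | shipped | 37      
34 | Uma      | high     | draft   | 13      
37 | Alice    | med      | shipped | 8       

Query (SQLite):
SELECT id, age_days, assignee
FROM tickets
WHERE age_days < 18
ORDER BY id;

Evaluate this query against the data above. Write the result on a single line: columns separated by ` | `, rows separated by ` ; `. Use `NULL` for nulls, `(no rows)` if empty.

age_days < 18: ids {30, 34, 37}

30 | 16 | Pia ; 34 | 13 | Uma ; 37 | 8 | Alice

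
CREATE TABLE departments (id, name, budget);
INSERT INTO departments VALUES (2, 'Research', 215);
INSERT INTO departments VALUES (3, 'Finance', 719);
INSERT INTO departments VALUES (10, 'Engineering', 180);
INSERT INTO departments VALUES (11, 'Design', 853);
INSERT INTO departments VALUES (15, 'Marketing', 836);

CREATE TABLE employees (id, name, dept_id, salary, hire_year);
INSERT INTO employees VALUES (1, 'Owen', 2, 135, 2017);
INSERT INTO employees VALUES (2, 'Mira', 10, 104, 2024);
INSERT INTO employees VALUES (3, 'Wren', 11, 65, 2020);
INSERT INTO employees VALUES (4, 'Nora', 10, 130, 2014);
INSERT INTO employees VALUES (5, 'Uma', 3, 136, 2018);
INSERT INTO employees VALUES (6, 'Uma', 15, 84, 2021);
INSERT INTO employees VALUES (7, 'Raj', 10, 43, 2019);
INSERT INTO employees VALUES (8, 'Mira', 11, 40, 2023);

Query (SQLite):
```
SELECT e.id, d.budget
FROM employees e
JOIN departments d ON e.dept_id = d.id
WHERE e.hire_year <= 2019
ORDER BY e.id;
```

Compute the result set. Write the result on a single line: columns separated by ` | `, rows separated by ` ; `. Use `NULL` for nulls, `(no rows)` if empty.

Each employees row matches the departments row where dept_id = departments.id.
Then keep rows with e.hire_year <= 2019.

1 | 215 ; 4 | 180 ; 5 | 719 ; 7 | 180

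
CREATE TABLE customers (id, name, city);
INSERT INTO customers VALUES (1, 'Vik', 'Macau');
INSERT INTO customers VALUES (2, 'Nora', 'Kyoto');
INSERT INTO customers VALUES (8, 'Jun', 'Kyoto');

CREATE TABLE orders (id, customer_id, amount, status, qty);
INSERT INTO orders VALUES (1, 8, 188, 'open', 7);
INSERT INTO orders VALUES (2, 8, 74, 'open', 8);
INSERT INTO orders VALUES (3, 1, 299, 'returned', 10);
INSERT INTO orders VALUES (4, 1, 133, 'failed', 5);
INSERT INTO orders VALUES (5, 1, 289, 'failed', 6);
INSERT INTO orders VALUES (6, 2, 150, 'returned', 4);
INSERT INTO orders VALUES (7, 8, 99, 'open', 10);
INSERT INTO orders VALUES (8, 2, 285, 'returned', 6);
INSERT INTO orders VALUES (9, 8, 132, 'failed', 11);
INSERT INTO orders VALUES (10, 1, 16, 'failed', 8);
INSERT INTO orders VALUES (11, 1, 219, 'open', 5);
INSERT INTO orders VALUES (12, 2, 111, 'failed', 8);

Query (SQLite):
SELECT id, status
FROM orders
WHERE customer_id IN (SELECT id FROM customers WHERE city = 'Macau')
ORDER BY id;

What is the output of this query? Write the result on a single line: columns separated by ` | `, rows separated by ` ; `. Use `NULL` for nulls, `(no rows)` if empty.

3 | returned ; 4 | failed ; 5 | failed ; 10 | failed ; 11 | open

Inner query: customers.id where city = 'Macau'.
Outer: keep orders rows whose customer_id is in that set.
Inner query → {1}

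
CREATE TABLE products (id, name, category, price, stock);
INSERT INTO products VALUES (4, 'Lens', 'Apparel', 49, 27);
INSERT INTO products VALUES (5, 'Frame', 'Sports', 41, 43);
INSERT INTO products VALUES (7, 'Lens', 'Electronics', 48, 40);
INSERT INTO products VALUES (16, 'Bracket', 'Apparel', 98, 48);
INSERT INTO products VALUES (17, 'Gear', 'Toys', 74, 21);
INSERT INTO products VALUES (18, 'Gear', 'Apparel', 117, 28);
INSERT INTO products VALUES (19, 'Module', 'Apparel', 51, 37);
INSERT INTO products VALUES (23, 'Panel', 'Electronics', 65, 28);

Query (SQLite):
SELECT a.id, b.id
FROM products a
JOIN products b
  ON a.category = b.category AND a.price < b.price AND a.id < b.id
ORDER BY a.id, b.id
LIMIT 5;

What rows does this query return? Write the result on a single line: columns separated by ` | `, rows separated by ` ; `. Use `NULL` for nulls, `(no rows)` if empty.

Pairs (a,b) with same category, a.price < b.price, a.id < b.id.
category groups: Apparel:{4,16,18,19} Electronics:{7,23} Sports:{5} Toys:{17}
Ordered by (a.id, b.id); first 5.

4 | 16 ; 4 | 18 ; 4 | 19 ; 7 | 23 ; 16 | 18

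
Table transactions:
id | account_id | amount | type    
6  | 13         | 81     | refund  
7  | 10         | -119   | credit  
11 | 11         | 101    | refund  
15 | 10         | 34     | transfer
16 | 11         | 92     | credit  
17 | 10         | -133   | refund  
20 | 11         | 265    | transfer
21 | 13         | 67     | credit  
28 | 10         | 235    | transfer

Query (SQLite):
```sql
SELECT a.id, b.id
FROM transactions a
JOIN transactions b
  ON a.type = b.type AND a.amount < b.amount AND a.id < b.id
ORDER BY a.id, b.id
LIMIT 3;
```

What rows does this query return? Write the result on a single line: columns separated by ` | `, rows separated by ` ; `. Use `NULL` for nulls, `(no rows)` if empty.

6 | 11 ; 7 | 16 ; 7 | 21

Pairs (a,b) with same type, a.amount < b.amount, a.id < b.id.
type groups: credit:{7,16,21} refund:{6,11,17} transfer:{15,20,28}
Ordered by (a.id, b.id); first 3.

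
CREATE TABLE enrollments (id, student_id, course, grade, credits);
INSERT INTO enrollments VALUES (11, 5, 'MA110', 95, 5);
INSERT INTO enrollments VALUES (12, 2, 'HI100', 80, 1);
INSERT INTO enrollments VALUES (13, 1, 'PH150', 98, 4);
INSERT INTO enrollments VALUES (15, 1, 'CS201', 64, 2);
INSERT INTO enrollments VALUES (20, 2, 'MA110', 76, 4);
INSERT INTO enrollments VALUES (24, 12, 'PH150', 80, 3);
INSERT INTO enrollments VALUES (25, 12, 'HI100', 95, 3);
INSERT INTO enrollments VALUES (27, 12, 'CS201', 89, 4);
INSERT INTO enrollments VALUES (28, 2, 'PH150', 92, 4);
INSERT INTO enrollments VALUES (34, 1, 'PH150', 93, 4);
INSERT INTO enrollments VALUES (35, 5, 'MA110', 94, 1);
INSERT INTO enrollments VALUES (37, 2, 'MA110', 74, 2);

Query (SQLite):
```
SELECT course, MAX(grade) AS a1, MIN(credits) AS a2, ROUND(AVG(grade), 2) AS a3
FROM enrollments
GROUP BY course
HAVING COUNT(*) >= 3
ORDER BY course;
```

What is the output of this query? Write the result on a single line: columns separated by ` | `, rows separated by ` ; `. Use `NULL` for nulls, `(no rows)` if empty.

Group enrollments by course.
Per group compute: MAX(grade), MIN(credits), ROUND(AVG(grade), 2).
HAVING: drop groups with fewer than 3 rows.
  CS201: ids {15, 27} → MAX(grade)=89, MIN(credits)=2, ROUND(AVG(grade), 2)=76.5
  HI100: ids {12, 25} → MAX(grade)=95, MIN(credits)=1, ROUND(AVG(grade), 2)=87.5
  MA110: ids {11, 20, 35, 37} → MAX(grade)=95, MIN(credits)=1, ROUND(AVG(grade), 2)=84.75
  PH150: ids {13, 24, 28, 34} → MAX(grade)=98, MIN(credits)=3, ROUND(AVG(grade), 2)=90.75

MA110 | 95 | 1 | 84.75 ; PH150 | 98 | 3 | 90.75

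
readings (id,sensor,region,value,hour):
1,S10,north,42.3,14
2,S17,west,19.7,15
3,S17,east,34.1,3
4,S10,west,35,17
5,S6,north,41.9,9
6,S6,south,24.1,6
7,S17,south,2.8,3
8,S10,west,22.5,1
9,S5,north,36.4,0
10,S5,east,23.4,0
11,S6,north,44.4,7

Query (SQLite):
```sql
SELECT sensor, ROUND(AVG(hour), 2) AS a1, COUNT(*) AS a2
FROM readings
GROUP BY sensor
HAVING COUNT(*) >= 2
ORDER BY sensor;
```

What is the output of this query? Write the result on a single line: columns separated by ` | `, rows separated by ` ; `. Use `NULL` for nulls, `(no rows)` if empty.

Group readings by sensor.
Per group compute: ROUND(AVG(hour), 2), COUNT(*).
HAVING: drop groups with fewer than 2 rows.
  S10: ids {1, 4, 8} → ROUND(AVG(hour), 2)=10.67, COUNT(*)=3
  S17: ids {2, 3, 7} → ROUND(AVG(hour), 2)=7, COUNT(*)=3
  S5: ids {9, 10} → ROUND(AVG(hour), 2)=0, COUNT(*)=2
  S6: ids {5, 6, 11} → ROUND(AVG(hour), 2)=7.33, COUNT(*)=3

S10 | 10.67 | 3 ; S17 | 7 | 3 ; S5 | 0 | 2 ; S6 | 7.33 | 3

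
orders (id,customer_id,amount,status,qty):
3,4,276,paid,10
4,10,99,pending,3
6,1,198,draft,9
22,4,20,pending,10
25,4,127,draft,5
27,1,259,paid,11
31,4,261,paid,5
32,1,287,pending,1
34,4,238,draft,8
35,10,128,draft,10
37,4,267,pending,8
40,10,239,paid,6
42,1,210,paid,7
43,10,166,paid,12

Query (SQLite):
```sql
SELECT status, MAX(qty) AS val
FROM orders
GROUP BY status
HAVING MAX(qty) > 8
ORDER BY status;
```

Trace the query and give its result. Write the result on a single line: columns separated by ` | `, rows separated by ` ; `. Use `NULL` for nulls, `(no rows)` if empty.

draft | 10 ; paid | 12 ; pending | 10

Partition orders by status; compute MAX(qty) within each group.
HAVING: keep groups where MAX(qty) > 8.
  draft: ids {6, 25, 34, 35} → MAX(qty)=10
  paid: ids {3, 27, 31, 40, 42, 43} → MAX(qty)=12
  pending: ids {4, 22, 32, 37} → MAX(qty)=10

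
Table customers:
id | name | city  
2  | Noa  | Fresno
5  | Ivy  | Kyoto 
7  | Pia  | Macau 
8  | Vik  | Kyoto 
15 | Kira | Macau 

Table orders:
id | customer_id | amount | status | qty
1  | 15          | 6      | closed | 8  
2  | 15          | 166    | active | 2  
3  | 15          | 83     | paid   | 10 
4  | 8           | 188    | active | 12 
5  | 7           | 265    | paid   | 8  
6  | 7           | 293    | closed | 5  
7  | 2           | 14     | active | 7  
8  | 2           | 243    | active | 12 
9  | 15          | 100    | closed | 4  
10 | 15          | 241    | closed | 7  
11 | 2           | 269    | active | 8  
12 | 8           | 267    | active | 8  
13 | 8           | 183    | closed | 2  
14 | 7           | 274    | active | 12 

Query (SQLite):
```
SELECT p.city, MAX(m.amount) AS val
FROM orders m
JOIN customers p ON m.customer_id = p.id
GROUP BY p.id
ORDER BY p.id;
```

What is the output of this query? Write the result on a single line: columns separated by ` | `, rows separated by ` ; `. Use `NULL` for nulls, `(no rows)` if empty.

Fresno | 269 ; Macau | 293 ; Kyoto | 267 ; Macau | 241

Join each orders row to its customers via customer_id.
Group joined rows by customers.id; compute MAX(m.amount) per group.
  2: ids {7, 8, 11} → MAX(m.amount)=269
  7: ids {5, 6, 14} → MAX(m.amount)=293
  8: ids {4, 12, 13} → MAX(m.amount)=267
  15: ids {1, 2, 3, 9, 10} → MAX(m.amount)=241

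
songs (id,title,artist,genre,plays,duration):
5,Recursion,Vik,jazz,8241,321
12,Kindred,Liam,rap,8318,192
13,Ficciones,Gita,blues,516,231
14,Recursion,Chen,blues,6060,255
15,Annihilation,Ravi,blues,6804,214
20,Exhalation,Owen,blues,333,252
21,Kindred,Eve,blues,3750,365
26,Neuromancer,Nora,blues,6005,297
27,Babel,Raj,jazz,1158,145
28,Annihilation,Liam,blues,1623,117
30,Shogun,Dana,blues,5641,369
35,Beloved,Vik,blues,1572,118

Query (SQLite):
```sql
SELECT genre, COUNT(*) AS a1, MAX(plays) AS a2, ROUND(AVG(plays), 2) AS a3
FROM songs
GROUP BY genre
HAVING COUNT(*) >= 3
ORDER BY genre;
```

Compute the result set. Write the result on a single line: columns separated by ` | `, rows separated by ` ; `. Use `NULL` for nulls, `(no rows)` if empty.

blues | 9 | 6804 | 3589.33

Group songs by genre.
Per group compute: COUNT(*), MAX(plays), ROUND(AVG(plays), 2).
HAVING: drop groups with fewer than 3 rows.
  blues: ids {13, 14, 15, 20, 21, 26, 28, 30, 35} → COUNT(*)=9, MAX(plays)=6804, ROUND(AVG(plays), 2)=3589.33
  jazz: ids {5, 27} → COUNT(*)=2, MAX(plays)=8241, ROUND(AVG(plays), 2)=4699.5
  rap: ids {12} → COUNT(*)=1, MAX(plays)=8318, ROUND(AVG(plays), 2)=8318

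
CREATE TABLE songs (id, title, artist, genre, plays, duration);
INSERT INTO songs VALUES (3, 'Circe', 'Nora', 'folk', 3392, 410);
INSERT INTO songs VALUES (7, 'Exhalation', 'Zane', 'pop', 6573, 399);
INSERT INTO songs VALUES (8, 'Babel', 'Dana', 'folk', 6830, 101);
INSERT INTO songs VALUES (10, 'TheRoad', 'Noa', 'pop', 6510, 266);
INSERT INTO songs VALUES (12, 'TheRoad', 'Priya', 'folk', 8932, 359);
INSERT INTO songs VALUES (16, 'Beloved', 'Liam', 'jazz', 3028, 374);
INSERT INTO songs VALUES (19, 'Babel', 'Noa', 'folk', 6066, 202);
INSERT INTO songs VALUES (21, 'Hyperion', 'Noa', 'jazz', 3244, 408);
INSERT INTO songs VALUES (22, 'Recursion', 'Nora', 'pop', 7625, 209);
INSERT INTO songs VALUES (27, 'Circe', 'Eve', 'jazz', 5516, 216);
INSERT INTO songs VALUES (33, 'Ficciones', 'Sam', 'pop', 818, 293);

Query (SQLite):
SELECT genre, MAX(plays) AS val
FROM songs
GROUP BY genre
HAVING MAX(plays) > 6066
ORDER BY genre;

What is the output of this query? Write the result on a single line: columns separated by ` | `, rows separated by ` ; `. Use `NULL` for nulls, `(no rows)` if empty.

folk | 8932 ; pop | 7625

Partition songs by genre; compute MAX(plays) within each group.
HAVING: keep groups where MAX(plays) > 6066.
  folk: ids {3, 8, 12, 19} → MAX(plays)=8932
  jazz: ids {16, 21, 27} → MAX(plays)=5516
  pop: ids {7, 10, 22, 33} → MAX(plays)=7625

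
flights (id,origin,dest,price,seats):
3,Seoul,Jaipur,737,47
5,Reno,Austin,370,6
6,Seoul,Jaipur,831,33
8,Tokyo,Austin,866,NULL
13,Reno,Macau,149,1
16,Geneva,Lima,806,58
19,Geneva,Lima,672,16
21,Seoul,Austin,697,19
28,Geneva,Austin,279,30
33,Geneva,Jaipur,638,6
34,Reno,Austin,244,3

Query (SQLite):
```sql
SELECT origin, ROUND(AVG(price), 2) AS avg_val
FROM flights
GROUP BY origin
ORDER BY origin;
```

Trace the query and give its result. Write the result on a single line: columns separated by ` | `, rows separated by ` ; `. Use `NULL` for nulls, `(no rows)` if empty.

Partition flights by origin; compute ROUND(AVG(price), 2) within each group.
  Geneva: ids {16, 19, 28, 33} → ROUND(AVG(price), 2)=598.75
  Reno: ids {5, 13, 34} → ROUND(AVG(price), 2)=254.33
  Seoul: ids {3, 6, 21} → ROUND(AVG(price), 2)=755
  Tokyo: ids {8} → ROUND(AVG(price), 2)=866

Geneva | 598.75 ; Reno | 254.33 ; Seoul | 755 ; Tokyo | 866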